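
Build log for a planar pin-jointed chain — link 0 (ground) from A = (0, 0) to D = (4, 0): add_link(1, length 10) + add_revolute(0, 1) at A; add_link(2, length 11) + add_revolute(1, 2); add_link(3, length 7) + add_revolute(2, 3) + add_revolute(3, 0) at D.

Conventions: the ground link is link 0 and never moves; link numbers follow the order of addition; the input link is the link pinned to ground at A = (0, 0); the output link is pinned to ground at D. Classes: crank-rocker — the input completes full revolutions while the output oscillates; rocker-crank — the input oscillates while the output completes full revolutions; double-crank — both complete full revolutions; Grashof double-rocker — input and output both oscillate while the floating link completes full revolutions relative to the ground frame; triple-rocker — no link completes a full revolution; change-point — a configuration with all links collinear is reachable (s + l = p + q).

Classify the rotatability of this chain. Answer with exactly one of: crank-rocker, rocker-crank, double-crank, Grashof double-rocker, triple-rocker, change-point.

lengths: ground=4, input=10, coupler=11, output=7
sorted: s=4 (shortest), l=11 (longest), p+q=17
s + l = 15 vs p + q = 17
s + l < p + q (Grashof) with shortest = ground link → double-crank

double-crank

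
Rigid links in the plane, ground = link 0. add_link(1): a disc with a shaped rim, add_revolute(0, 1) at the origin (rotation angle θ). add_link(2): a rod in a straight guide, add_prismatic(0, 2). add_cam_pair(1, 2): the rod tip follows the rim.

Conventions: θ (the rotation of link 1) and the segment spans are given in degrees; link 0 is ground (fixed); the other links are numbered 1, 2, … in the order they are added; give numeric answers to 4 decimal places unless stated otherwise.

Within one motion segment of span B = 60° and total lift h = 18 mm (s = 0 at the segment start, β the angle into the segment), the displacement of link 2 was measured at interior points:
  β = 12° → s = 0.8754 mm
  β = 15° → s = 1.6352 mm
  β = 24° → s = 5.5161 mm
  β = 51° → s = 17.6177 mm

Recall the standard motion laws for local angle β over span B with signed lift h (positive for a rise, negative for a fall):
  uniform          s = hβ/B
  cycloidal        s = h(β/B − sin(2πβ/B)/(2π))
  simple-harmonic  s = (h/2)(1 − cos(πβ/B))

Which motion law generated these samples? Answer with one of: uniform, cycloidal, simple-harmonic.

candidates at β/B = r: uniform s = h·r (linear in β); cycloidal s = h·(r − sin(2πr)/(2π)); simple-harmonic s = (h/2)(1 − cos(πr))
β=12°: printed 0.8754 | uniform 3.6000, cycloidal 0.8754, simple-harmonic 1.7188
β=15°: printed 1.6352 | uniform 4.5000, cycloidal 1.6352, simple-harmonic 2.6360
β=24°: printed 5.5161 | uniform 7.2000, cycloidal 5.5161, simple-harmonic 6.2188
β=51°: printed 17.6177 | uniform 15.3000, cycloidal 17.6177, simple-harmonic 17.0191
only one law matches every sample → cycloidal

cycloidal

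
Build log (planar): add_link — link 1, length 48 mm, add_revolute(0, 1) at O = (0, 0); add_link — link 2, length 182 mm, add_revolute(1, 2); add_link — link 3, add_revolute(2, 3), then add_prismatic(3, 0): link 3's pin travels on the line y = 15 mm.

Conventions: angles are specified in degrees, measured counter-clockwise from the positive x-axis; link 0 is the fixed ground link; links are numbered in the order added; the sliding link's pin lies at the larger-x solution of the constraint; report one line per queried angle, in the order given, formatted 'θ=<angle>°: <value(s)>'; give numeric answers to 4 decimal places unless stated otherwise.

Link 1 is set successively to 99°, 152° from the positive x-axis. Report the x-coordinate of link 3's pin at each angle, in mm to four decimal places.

geometry: r = 48 mm, L = 182 mm, e = 15 mm
θ=99°: crank pin P = (r cos θ, r sin θ) = (-7.508854, 47.409040)
θ=99°: h = r sin θ − e = 47.409040 − 15 = 32.409040
θ=99°: x = r cos θ + √(L² − h²) = -7.508854 + 179.091189 = 171.582335
θ=152°: crank pin P = (r cos θ, r sin θ) = (-42.381484, 22.534635)
θ=152°: h = r sin θ − e = 22.534635 − 15 = 7.534635
θ=152°: x = r cos θ + √(L² − h²) = -42.381484 + 181.843970 = 139.462485

θ=99°: 171.5823
θ=152°: 139.4625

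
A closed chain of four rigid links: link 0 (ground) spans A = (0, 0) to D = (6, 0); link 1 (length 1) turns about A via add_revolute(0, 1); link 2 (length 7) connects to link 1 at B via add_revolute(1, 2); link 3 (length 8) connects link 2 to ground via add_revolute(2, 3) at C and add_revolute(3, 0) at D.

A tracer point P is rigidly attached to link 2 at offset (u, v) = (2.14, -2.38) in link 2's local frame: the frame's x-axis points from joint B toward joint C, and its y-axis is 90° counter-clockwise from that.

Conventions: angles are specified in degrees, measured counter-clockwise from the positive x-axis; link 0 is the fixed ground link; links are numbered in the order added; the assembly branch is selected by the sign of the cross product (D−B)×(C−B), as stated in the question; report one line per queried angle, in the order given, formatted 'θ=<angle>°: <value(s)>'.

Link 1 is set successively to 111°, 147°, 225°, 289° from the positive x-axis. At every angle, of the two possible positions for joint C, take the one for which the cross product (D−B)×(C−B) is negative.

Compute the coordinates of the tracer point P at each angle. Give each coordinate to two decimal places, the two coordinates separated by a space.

A=(0,0), D=(6.00,0)
θ=111°: B = A + 1.00·(cos111°, sin111°) = (-0.3584, 0.9336)
θ=111°: |BD| = 6.4265
θ=111°: circle(B,7.00) ∩ circle(D,8.00): a=2.0462, h=6.6942
θ=111°:   candidates: C₊=(2.6386,7.2596) cross=43.021; C₋=(0.6937,-5.9869) cross=-43.021
θ=111°:   branch - wants cross < 0 → take C=(0.6937,-5.9869) (cross=-43.021)
θ=111°: ex = (C−B)/|BC| = (0.1503,-0.9886); ey = (0.9886,0.1503)
θ=111°: P = B + 2.14·ex + -2.38·ey = (-2.3897,-1.5398)
θ=147°: B = A + 1.00·(cos147°, sin147°) = (-0.8387, 0.5446)
θ=147°: |BD| = 6.8603
θ=147°: circle(B,7.00) ∩ circle(D,8.00): a=2.3369, h=6.5984
θ=147°:   candidates: C₊=(2.0147,6.9367) cross=45.267; C₋=(0.9670,-6.2185) cross=-45.267
θ=147°:   branch - wants cross < 0 → take C=(0.9670,-6.2185) (cross=-45.267)
θ=147°: ex = (C−B)/|BC| = (0.2580,-0.9662); ey = (0.9662,0.2580)
θ=147°: P = B + 2.14·ex + -2.38·ey = (-2.5861,-2.1369)
θ=225°: B = A + 1.00·(cos225°, sin225°) = (-0.7071, -0.7071)
θ=225°: |BD| = 6.7443
θ=225°: circle(B,7.00) ∩ circle(D,8.00): a=2.2601, h=6.6251
θ=225°:   candidates: C₊=(0.8459,6.1184) cross=44.682; C₋=(2.2351,-7.0587) cross=-44.682
θ=225°:   branch - wants cross < 0 → take C=(2.2351,-7.0587) (cross=-44.682)
θ=225°: ex = (C−B)/|BC| = (0.4203,-0.9074); ey = (0.9074,0.4203)
θ=225°: P = B + 2.14·ex + -2.38·ey = (-1.9672,-3.6493)
θ=289°: B = A + 1.00·(cos289°, sin289°) = (0.3256, -0.9455)
θ=289°: |BD| = 5.7527
θ=289°: circle(B,7.00) ∩ circle(D,8.00): a=1.5726, h=6.8211
θ=289°:   candidates: C₊=(0.7556,6.0413) cross=39.239; C₋=(2.9979,-7.4153) cross=-39.239
θ=289°:   branch - wants cross < 0 → take C=(2.9979,-7.4153) (cross=-39.239)
θ=289°: ex = (C−B)/|BC| = (0.3818,-0.9243); ey = (0.9243,0.3818)
θ=289°: P = B + 2.14·ex + -2.38·ey = (-1.0572,-3.8320)

θ=111°: -2.39 -1.54
θ=147°: -2.59 -2.14
θ=225°: -1.97 -3.65
θ=289°: -1.06 -3.83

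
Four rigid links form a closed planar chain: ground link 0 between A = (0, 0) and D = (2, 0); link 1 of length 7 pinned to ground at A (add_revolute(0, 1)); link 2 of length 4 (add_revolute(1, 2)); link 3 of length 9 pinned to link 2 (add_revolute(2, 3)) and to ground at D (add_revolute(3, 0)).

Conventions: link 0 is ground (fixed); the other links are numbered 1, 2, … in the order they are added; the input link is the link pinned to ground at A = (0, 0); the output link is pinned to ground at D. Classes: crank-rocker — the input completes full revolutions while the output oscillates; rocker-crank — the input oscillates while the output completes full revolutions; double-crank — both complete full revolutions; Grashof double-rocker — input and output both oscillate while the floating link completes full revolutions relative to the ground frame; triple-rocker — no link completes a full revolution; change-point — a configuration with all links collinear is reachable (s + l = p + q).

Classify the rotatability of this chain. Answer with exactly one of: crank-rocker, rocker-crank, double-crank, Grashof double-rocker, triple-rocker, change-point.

lengths: ground=2, input=7, coupler=4, output=9
sorted: s=2 (shortest), l=9 (longest), p+q=11
s + l = 11 vs p + q = 11
s + l = p + q → change-point (collinear configuration reachable)

change-point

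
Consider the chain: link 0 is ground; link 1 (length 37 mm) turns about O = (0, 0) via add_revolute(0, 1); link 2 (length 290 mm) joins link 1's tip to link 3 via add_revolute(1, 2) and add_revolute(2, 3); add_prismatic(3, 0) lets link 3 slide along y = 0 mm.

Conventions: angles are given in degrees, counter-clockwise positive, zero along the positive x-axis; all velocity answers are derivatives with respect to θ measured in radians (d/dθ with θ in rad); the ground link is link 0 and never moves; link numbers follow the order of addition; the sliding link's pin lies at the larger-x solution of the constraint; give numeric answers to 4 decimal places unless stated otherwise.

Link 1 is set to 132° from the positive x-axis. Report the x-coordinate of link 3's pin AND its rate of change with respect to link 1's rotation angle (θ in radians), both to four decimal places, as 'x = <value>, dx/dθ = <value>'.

geometry: r = 37 mm, L = 290 mm, e = 0 mm
crank pin P = (r cos θ, r sin θ) = (-24.757832, 27.496359)
h = r sin θ − e = 27.496359 − 0 = 27.496359
x = r cos θ + √(L² − h²) = -24.757832 + 288.693523 = 263.935691
dx/dθ = −r sin θ − h·r cos θ/√(L² − h²) (θ in radians; h = 27.496359) = -25.138321

x = 263.9357, dx/dθ = -25.1383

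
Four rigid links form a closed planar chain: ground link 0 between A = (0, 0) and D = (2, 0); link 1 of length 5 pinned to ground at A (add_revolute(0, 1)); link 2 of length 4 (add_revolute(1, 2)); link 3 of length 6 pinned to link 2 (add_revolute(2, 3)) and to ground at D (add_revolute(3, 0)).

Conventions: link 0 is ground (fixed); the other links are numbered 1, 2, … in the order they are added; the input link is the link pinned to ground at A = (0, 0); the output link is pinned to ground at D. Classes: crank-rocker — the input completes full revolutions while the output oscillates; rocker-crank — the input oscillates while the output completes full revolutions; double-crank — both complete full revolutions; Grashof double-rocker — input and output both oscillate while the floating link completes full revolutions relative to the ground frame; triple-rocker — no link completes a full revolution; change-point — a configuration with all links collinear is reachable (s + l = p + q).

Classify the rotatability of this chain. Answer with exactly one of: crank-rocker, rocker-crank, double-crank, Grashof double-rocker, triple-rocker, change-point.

lengths: ground=2, input=5, coupler=4, output=6
sorted: s=2 (shortest), l=6 (longest), p+q=9
s + l = 8 vs p + q = 9
s + l < p + q (Grashof) with shortest = ground link → double-crank

double-crank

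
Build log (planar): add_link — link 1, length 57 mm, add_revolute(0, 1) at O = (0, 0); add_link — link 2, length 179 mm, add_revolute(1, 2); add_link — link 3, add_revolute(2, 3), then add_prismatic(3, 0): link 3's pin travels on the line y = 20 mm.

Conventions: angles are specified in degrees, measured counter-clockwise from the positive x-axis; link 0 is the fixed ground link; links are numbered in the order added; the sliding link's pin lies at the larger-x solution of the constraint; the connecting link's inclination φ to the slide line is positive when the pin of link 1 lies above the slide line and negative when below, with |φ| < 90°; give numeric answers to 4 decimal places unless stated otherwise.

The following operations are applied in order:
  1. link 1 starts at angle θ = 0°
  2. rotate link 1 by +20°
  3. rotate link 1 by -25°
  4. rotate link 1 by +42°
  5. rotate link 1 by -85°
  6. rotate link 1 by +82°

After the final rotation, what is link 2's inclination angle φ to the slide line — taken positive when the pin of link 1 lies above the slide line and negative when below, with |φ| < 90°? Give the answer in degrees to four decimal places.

geometry: r = 57 mm, L = 179 mm, e = 20 mm; θ starts at 0°
rotate link 1 by +20°: θ ← 0° +20° = 20°
rotate link 1 by -25°: θ ← 20° -25° = -5°
rotate link 1 by +42°: θ ← -5° +42° = 37°
rotate link 1 by -85°: θ ← 37° -85° = -48°
rotate link 1 by +82°: θ ← -48° +82° = 34°
h = r sin θ − e = 31.873995 − 20 = 11.873995
sin φ = h / L = 11.873995 / 179 = 0.06633517
φ = arcsin(0.06633517) = 3.803518°

3.8035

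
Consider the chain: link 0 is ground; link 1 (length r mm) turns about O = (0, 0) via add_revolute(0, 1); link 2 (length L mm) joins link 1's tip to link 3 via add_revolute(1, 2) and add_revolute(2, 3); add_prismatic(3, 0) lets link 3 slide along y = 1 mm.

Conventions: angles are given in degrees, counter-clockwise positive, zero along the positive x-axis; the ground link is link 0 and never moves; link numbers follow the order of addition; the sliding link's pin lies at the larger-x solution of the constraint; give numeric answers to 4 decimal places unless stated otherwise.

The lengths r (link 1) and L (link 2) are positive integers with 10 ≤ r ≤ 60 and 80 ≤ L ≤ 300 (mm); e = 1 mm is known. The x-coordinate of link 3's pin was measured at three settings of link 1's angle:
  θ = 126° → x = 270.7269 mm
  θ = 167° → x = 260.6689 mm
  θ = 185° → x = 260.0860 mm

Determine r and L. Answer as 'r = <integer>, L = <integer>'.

constraint per measurement: (x − r cos θ)² + (r sin θ − e)² = L²
subtracting the θ₁ and θ₂ equations cancels the r² and L² terms:
r = (x₁² − x₂²) / (2[(x₁cos θ₁ + e sin θ₁) − (x₂cos θ₂ + e sin θ₂)]) = 27.9999 → r = 28
L² = (x₁ − r cos θ₁)² + (r sin θ₁ − e)² = 82943.9891 → L = 288.0000 → L = 288
check at θ₃=185°: x = 260.0860 (printed 260.0860) ✓

r = 28, L = 288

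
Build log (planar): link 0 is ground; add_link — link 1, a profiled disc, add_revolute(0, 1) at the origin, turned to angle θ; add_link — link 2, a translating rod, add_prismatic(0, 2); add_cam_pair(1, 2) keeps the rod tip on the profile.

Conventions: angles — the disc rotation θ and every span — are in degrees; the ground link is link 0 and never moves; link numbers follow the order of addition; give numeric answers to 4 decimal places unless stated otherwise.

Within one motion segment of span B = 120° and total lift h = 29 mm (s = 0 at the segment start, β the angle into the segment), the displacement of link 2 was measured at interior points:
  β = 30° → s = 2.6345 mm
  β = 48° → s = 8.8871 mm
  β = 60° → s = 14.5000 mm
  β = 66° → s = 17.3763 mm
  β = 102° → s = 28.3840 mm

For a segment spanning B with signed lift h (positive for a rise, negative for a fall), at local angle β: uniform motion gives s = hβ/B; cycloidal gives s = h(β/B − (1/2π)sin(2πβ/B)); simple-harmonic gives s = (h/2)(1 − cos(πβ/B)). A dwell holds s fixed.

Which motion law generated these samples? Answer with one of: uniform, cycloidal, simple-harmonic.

candidates at β/B = r: uniform s = h·r (linear in β); cycloidal s = h·(r − sin(2πr)/(2π)); simple-harmonic s = (h/2)(1 − cos(πr))
β=30°: printed 2.6345 | uniform 7.2500, cycloidal 2.6345, simple-harmonic 4.2470
β=48°: printed 8.8871 | uniform 11.6000, cycloidal 8.8871, simple-harmonic 10.0193
β=60°: printed 14.5000 | uniform 14.5000, cycloidal 14.5000, simple-harmonic 14.5000
β=66°: printed 17.3763 | uniform 15.9500, cycloidal 17.3763, simple-harmonic 16.7683
β=102°: printed 28.3840 | uniform 24.6500, cycloidal 28.3840, simple-harmonic 27.4196
only one law matches every sample → cycloidal

cycloidal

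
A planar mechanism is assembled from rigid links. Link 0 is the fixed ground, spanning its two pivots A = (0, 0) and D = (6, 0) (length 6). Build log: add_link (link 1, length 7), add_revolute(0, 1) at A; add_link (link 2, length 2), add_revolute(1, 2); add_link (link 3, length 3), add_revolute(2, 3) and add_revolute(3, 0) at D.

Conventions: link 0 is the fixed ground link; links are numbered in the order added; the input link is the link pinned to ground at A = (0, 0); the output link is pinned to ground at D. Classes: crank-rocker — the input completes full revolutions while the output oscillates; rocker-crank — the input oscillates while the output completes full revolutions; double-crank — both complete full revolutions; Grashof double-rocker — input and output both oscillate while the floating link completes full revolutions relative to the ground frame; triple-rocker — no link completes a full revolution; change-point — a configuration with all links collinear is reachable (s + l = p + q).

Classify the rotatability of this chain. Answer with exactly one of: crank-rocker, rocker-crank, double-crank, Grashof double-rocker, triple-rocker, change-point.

lengths: ground=6, input=7, coupler=2, output=3
sorted: s=2 (shortest), l=7 (longest), p+q=9
s + l = 9 vs p + q = 9
s + l = p + q → change-point (collinear configuration reachable)

change-point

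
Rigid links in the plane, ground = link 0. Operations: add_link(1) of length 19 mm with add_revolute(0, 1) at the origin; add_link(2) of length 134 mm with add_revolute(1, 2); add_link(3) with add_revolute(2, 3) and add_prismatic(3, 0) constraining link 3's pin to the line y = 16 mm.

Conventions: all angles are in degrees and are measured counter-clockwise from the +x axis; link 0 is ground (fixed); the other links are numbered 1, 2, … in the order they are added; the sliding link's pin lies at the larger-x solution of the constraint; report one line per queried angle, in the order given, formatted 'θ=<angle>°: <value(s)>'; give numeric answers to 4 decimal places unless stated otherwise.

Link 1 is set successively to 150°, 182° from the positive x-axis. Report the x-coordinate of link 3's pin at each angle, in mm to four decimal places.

geometry: r = 19 mm, L = 134 mm, e = 16 mm
θ=150°: crank pin P = (r cos θ, r sin θ) = (-16.454483, 9.500000)
θ=150°: h = r sin θ − e = 9.500000 − 16 = -6.500000
θ=150°: x = r cos θ + √(L² − h²) = -16.454483 + 133.842258 = 117.387775
θ=182°: crank pin P = (r cos θ, r sin θ) = (-18.988426, -0.663090)
θ=182°: h = r sin θ − e = -0.663090 − 16 = -16.663090
θ=182°: x = r cos θ + √(L² − h²) = -18.988426 + 132.959924 = 113.971498

θ=150°: 117.3878
θ=182°: 113.9715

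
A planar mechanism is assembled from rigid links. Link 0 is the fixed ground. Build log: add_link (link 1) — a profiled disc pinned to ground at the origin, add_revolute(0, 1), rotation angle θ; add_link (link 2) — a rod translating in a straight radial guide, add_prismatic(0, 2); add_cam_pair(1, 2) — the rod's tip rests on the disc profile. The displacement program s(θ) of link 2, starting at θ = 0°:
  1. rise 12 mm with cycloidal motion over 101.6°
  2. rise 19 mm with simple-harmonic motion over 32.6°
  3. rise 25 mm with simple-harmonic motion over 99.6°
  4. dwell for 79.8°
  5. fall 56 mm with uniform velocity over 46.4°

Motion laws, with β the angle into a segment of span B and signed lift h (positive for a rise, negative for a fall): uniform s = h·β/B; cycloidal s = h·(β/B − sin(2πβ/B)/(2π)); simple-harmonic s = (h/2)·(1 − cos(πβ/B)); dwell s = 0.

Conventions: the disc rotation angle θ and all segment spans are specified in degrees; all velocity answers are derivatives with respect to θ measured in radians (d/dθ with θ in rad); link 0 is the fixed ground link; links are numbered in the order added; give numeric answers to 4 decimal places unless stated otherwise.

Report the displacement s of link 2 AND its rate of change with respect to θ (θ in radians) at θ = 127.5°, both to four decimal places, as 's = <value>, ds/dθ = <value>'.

seg 1 [0°–101.6°] cycloidal, h=12: full span → s += 12 → s = 12.0000
seg 2 [101.6°–134.2°] simple-harmonic, h=19: θ=127.5° here. β=25.9, B=32.6. 19/2·(1 − cos(π·0.7945)) = 17.0876 → s = 29.0876
velocity in seg [101.6°–134.2°] (simple-harmonic), θ in radians: β = 25.9° = 0.4520 rad, B = 32.6° = 0.5690 rad; ds/dθ = (πh/(2B)) sin(πβ/B) = (π·19/(2·0.5690)) sin(π·0.7945) = 31.563112 mm/rad

s = 29.0876, ds/dθ = 31.5631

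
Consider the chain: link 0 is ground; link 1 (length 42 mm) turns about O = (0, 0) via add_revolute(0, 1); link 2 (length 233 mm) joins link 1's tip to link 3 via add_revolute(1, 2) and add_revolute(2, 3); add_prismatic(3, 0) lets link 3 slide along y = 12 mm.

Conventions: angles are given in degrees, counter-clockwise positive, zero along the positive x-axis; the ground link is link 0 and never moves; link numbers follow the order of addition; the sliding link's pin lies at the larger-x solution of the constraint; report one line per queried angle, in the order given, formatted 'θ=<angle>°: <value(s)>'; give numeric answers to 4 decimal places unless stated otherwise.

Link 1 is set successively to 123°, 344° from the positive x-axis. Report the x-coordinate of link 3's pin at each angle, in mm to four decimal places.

geometry: r = 42 mm, L = 233 mm, e = 12 mm
θ=123°: crank pin P = (r cos θ, r sin θ) = (-22.874839, 35.224164)
θ=123°: h = r sin θ − e = 35.224164 − 12 = 23.224164
θ=123°: x = r cos θ + √(L² − h²) = -22.874839 + 231.839682 = 208.964843
θ=344°: crank pin P = (r cos θ, r sin θ) = (40.372991, -11.576769)
θ=344°: h = r sin θ − e = -11.576769 − 12 = -23.576769
θ=344°: x = r cos θ + √(L² − h²) = 40.372991 + 231.804090 = 272.177081

θ=123°: 208.9648
θ=344°: 272.1771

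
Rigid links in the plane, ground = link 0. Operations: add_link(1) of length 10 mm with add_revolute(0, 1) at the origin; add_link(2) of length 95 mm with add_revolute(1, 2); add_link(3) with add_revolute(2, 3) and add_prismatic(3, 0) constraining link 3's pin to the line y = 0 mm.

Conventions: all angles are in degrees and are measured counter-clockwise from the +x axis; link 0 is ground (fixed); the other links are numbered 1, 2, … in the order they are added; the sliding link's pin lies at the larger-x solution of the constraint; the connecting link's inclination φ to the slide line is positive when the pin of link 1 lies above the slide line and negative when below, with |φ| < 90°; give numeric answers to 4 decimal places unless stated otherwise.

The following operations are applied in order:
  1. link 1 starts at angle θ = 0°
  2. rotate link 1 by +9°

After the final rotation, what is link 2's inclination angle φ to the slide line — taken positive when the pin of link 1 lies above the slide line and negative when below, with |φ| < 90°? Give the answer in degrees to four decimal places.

geometry: r = 10 mm, L = 95 mm, e = 0 mm; θ starts at 0°
rotate link 1 by +9°: θ ← 0° +9° = 9°
h = r sin θ − e = 1.564345 − 0 = 1.564345
sin φ = h / L = 1.564345 / 95 = 0.01646679
φ = arcsin(0.01646679) = 0.943520°

0.9435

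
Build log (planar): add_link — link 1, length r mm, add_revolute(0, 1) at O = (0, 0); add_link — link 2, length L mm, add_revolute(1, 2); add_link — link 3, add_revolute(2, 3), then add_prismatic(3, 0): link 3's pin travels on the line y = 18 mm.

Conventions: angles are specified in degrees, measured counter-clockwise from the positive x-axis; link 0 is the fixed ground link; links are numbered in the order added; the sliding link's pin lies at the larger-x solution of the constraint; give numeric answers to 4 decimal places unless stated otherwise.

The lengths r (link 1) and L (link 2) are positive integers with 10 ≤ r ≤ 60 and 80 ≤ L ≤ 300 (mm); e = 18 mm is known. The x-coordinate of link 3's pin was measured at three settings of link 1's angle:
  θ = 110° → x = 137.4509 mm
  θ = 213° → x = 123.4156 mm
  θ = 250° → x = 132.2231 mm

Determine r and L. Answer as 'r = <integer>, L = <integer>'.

constraint per measurement: (x − r cos θ)² + (r sin θ − e)² = L²
subtracting the θ₁ and θ₂ equations cancels the r² and L² terms:
r = (x₁² − x₂²) / (2[(x₁cos θ₁ + e sin θ₁) − (x₂cos θ₂ + e sin θ₂)]) = 22.0001 → r = 22
L² = (x₁ − r cos θ₁)² + (r sin θ₁ − e)² = 21024.9963 → L = 145.0000 → L = 145
check at θ₃=250°: x = 132.2231 (printed 132.2231) ✓

r = 22, L = 145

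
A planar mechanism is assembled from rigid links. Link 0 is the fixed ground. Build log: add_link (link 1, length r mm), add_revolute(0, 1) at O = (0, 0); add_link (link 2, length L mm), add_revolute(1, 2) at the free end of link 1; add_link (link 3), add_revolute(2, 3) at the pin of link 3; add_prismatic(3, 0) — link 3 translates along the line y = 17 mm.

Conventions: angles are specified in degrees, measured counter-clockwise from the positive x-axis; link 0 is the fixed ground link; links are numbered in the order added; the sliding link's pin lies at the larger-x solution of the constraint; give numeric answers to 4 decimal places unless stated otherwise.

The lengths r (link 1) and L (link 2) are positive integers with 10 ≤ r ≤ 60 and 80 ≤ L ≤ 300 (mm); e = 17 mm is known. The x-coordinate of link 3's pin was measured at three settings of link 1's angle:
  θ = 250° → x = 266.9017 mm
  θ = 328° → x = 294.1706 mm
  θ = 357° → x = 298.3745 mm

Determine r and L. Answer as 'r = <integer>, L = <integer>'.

constraint per measurement: (x − r cos θ)² + (r sin θ − e)² = L²
subtracting the θ₁ and θ₂ equations cancels the r² and L² terms:
r = (x₁² − x₂²) / (2[(x₁cos θ₁ + e sin θ₁) − (x₂cos θ₂ + e sin θ₂)]) = 22.0000 → r = 22
L² = (x₁ − r cos θ₁)² + (r sin θ₁ − e)² = 76728.9809 → L = 277.0000 → L = 277
check at θ₃=357°: x = 298.3745 (printed 298.3745) ✓

r = 22, L = 277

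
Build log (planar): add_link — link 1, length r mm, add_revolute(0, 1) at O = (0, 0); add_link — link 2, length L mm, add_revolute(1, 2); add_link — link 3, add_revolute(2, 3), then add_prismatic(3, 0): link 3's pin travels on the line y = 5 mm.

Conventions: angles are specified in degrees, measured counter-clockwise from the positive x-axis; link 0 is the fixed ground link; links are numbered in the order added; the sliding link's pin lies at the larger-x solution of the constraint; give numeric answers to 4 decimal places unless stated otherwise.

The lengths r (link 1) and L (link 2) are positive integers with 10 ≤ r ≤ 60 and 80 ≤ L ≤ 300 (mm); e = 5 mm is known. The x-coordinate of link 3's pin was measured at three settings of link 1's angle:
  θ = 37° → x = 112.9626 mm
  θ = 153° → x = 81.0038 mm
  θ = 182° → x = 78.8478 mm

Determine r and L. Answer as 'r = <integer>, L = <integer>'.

constraint per measurement: (x − r cos θ)² + (r sin θ − e)² = L²
subtracting the θ₁ and θ₂ equations cancels the r² and L² terms:
r = (x₁² − x₂²) / (2[(x₁cos θ₁ + e sin θ₁) − (x₂cos θ₂ + e sin θ₂)]) = 19.0000 → r = 19
L² = (x₁ − r cos θ₁)² + (r sin θ₁ − e)² = 9603.9983 → L = 98.0000 → L = 98
check at θ₃=182°: x = 78.8478 (printed 78.8478) ✓

r = 19, L = 98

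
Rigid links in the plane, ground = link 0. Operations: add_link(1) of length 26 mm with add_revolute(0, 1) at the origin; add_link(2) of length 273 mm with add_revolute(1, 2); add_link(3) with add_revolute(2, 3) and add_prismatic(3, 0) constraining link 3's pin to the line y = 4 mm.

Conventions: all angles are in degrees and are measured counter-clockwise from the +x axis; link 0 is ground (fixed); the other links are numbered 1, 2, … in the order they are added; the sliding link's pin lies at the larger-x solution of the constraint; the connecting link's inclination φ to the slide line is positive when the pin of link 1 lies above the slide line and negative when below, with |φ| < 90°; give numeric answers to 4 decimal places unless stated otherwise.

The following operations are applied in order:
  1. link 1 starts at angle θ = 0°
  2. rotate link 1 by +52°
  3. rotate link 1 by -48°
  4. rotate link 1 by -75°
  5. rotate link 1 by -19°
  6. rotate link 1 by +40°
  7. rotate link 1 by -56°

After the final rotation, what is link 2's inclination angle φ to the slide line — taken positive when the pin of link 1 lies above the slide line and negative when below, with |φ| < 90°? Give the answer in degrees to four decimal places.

geometry: r = 26 mm, L = 273 mm, e = 4 mm; θ starts at 0°
rotate link 1 by +52°: θ ← 0° +52° = 52°
rotate link 1 by -48°: θ ← 52° -48° = 4°
rotate link 1 by -75°: θ ← 4° -75° = -71°
rotate link 1 by -19°: θ ← -71° -19° = -90°
rotate link 1 by +40°: θ ← -90° +40° = -50°
rotate link 1 by -56°: θ ← -50° -56° = -106°
h = r sin θ − e = -24.992804 − 4 = -28.992804
sin φ = h / L = -28.992804 / 273 = -0.10620075
φ = arcsin(-0.10620075) = -6.096351°

-6.0964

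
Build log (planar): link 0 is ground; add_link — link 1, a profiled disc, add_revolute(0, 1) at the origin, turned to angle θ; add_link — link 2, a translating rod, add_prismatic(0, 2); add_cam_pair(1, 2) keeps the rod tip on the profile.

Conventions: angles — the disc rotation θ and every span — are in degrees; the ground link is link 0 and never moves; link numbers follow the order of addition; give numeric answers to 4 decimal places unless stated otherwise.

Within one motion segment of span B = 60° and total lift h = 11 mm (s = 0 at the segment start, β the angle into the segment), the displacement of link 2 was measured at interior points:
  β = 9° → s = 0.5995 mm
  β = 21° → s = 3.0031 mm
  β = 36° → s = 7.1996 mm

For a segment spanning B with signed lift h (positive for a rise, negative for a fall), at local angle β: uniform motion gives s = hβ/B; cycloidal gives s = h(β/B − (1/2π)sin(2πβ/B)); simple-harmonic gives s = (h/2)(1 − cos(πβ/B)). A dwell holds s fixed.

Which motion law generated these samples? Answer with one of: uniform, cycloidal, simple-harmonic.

candidates at β/B = r: uniform s = h·r (linear in β); cycloidal s = h·(r − sin(2πr)/(2π)); simple-harmonic s = (h/2)(1 − cos(πr))
β=9°: printed 0.5995 | uniform 1.6500, cycloidal 0.2337, simple-harmonic 0.5995
β=21°: printed 3.0031 | uniform 3.8500, cycloidal 2.4337, simple-harmonic 3.0031
β=36°: printed 7.1996 | uniform 6.6000, cycloidal 7.6290, simple-harmonic 7.1996
only one law matches every sample → simple-harmonic

simple-harmonic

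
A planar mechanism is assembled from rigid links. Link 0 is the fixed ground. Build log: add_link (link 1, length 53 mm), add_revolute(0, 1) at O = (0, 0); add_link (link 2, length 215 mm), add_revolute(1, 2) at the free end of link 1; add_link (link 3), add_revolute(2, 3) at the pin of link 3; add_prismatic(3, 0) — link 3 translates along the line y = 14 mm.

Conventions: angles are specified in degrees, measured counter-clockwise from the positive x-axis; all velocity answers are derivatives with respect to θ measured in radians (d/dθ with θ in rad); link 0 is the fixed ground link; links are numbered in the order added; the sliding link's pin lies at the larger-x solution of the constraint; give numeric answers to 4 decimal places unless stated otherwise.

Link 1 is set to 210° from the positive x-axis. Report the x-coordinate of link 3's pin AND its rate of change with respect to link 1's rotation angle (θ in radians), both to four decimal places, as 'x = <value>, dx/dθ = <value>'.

geometry: r = 53 mm, L = 215 mm, e = 14 mm
crank pin P = (r cos θ, r sin θ) = (-45.899346, -26.500000)
h = r sin θ − e = -26.500000 − 14 = -40.500000
x = r cos θ + √(L² − h²) = -45.899346 + 211.151012 = 165.251666
dx/dθ = −r sin θ − h·r cos θ/√(L² − h²) (θ in radians; h = -40.500000) = 17.696237

x = 165.2517, dx/dθ = 17.6962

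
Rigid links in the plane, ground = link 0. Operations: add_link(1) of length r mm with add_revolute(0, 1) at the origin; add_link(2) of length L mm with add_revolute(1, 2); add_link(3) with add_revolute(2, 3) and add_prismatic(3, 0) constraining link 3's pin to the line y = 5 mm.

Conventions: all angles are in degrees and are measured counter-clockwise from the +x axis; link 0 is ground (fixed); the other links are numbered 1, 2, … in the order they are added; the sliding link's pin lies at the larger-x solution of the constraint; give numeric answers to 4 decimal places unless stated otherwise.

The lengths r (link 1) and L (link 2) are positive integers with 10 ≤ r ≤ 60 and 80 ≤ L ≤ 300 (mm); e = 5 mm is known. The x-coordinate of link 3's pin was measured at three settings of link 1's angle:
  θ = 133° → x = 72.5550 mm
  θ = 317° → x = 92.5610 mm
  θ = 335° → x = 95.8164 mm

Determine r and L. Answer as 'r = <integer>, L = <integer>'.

constraint per measurement: (x − r cos θ)² + (r sin θ − e)² = L²
subtracting the θ₁ and θ₂ equations cancels the r² and L² terms:
r = (x₁² − x₂²) / (2[(x₁cos θ₁ + e sin θ₁) − (x₂cos θ₂ + e sin θ₂)]) = 15.0000 → r = 15
L² = (x₁ − r cos θ₁)² + (r sin θ₁ − e)² = 6888.9967 → L = 83.0000 → L = 83
check at θ₃=335°: x = 95.8164 (printed 95.8164) ✓

r = 15, L = 83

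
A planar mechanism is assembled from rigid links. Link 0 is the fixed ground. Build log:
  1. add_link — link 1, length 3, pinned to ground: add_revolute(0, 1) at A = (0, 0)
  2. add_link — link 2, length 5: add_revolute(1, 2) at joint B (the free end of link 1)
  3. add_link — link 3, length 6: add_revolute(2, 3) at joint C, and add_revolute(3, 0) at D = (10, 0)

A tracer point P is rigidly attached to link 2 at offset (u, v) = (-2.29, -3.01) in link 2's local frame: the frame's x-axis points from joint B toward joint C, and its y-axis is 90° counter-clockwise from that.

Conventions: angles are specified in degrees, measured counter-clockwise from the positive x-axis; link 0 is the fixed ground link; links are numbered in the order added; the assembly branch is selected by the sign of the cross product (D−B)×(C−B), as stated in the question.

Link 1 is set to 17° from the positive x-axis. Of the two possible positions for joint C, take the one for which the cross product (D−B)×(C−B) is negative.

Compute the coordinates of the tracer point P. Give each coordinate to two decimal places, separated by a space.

A=(0,0), D=(10.00,0)
B = A + 3.00·(cos17°, sin17°) = (2.8689, 0.8771)
|BD| = 7.1848
circle(B,5.00) ∩ circle(D,6.00): a=2.8269, h=4.1241
  candidates: C₊=(6.1782,4.6253) cross=29.631; C₋=(5.1712,-3.5613) cross=-29.631
  branch - wants cross < 0 → take C=(5.1712,-3.5613) (cross=-29.631)
ex = (C−B)/|BC| = (0.4605,-0.8877); ey = (0.8877,0.4605)
P = B + -2.29·ex + -3.01·ey = (-0.8575,1.5239)

-0.86 1.52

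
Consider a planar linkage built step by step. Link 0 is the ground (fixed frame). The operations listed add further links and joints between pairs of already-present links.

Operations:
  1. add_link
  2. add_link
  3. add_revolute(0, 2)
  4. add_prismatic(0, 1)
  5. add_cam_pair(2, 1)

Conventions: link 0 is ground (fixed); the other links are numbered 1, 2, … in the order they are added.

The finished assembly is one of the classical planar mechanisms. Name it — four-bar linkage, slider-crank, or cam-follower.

links: 3 (incl. ground); joints: 1 revolute, 1 prismatic, 1 higher (cam) pair, forming one closed loop
3 links, revolute + prismatic + higher pair in one loop → cam-follower

cam-follower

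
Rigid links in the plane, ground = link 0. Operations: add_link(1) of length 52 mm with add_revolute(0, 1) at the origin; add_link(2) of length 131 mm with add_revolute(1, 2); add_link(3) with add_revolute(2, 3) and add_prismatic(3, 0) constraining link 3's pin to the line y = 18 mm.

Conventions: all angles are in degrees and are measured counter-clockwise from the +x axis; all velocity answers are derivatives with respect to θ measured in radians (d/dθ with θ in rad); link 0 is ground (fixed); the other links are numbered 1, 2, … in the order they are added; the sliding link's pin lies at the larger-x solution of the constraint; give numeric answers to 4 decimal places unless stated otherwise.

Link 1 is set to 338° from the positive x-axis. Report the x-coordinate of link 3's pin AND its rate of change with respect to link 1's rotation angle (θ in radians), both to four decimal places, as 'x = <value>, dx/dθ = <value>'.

geometry: r = 52 mm, L = 131 mm, e = 18 mm
crank pin P = (r cos θ, r sin θ) = (48.213560, -19.479543)
h = r sin θ − e = -19.479543 − 18 = -37.479543
x = r cos θ + √(L² − h²) = 48.213560 + 125.524037 = 173.737597
dx/dθ = −r sin θ − h·r cos θ/√(L² − h²) (θ in radians; h = -37.479543) = 33.875369

x = 173.7376, dx/dθ = 33.8754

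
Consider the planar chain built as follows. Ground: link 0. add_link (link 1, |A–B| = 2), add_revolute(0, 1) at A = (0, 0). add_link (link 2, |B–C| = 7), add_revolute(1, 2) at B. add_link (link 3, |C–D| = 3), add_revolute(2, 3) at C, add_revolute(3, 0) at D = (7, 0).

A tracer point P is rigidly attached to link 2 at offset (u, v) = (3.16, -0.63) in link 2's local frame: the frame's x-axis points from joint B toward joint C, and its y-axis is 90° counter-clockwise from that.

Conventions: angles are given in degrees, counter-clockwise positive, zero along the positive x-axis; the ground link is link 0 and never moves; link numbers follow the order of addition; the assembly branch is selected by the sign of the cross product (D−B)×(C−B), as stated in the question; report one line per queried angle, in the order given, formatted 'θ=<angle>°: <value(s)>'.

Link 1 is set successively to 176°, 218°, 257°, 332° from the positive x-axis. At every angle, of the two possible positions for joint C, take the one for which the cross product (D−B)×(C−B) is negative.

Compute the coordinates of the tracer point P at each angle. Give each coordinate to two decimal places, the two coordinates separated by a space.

A=(0,0), D=(7.00,0)
θ=176°: B = A + 2.00·(cos176°, sin176°) = (-1.9951, 0.1395)
θ=176°: |BD| = 8.9962
θ=176°: circle(B,7.00) ∩ circle(D,3.00): a=6.7213, h=1.9557
θ=176°:   candidates: C₊=(4.7557,1.9907) cross=17.594; C₋=(4.6950,-1.9201) cross=-17.594
θ=176°:   branch - wants cross < 0 → take C=(4.6950,-1.9201) (cross=-17.594)
θ=176°: ex = (C−B)/|BC| = (0.9557,-0.2942); ey = (0.2942,0.9557)
θ=176°: P = B + 3.16·ex + -0.63·ey = (0.8396,-1.3924)
θ=218°: B = A + 2.00·(cos218°, sin218°) = (-1.5760, -1.2313)
θ=218°: |BD| = 8.6640
θ=218°: circle(B,7.00) ∩ circle(D,3.00): a=6.6404, h=2.2148
θ=218°:   candidates: C₊=(4.6822,1.9047) cross=19.189; C₋=(5.3117,-2.4799) cross=-19.189
θ=218°:   branch - wants cross < 0 → take C=(5.3117,-2.4799) (cross=-19.189)
θ=218°: ex = (C−B)/|BC| = (0.9840,-0.1784); ey = (0.1784,0.9840)
θ=218°: P = B + 3.16·ex + -0.63·ey = (1.4209,-2.4148)
θ=257°: B = A + 2.00·(cos257°, sin257°) = (-0.4499, -1.9487)
θ=257°: |BD| = 7.7006
θ=257°: circle(B,7.00) ∩ circle(D,3.00): a=6.4475, h=2.7258
θ=257°:   candidates: C₊=(5.0979,2.3199) cross=20.990; C₋=(6.4775,-2.9542) cross=-20.990
θ=257°:   branch - wants cross < 0 → take C=(6.4775,-2.9542) (cross=-20.990)
θ=257°: ex = (C−B)/|BC| = (0.9896,-0.1436); ey = (0.1436,0.9896)
θ=257°: P = B + 3.16·ex + -0.63·ey = (2.5868,-3.0261)
θ=332°: B = A + 2.00·(cos332°, sin332°) = (1.7659, -0.9389)
θ=332°: |BD| = 5.3177
θ=332°: circle(B,7.00) ∩ circle(D,3.00): a=6.4199, h=2.7902
θ=332°:   candidates: C₊=(7.5922,2.9410) cross=14.837; C₋=(8.5776,-2.5517) cross=-14.837
θ=332°:   branch - wants cross < 0 → take C=(8.5776,-2.5517) (cross=-14.837)
θ=332°: ex = (C−B)/|BC| = (0.9731,-0.2304); ey = (0.2304,0.9731)
θ=332°: P = B + 3.16·ex + -0.63·ey = (4.6957,-2.2800)

θ=176°: 0.84 -1.39
θ=218°: 1.42 -2.41
θ=257°: 2.59 -3.03
θ=332°: 4.70 -2.28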